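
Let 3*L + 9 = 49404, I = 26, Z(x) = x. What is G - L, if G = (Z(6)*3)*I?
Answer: -15997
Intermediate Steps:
L = 16465 (L = -3 + (1/3)*49404 = -3 + 16468 = 16465)
G = 468 (G = (6*3)*26 = 18*26 = 468)
G - L = 468 - 1*16465 = 468 - 16465 = -15997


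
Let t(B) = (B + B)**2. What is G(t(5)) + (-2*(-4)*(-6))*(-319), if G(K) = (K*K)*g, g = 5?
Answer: 65312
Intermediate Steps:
t(B) = 4*B**2 (t(B) = (2*B)**2 = 4*B**2)
G(K) = 5*K**2 (G(K) = (K*K)*5 = K**2*5 = 5*K**2)
G(t(5)) + (-2*(-4)*(-6))*(-319) = 5*(4*5**2)**2 + (-2*(-4)*(-6))*(-319) = 5*(4*25)**2 + (8*(-6))*(-319) = 5*100**2 - 48*(-319) = 5*10000 + 15312 = 50000 + 15312 = 65312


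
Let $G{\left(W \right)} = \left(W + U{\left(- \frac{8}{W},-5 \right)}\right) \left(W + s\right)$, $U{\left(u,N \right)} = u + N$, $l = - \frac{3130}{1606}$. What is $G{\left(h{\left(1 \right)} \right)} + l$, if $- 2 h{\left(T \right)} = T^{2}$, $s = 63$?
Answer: $\frac{2101615}{3212} \approx 654.3$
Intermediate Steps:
$l = - \frac{1565}{803}$ ($l = \left(-3130\right) \frac{1}{1606} = - \frac{1565}{803} \approx -1.9489$)
$h{\left(T \right)} = - \frac{T^{2}}{2}$
$U{\left(u,N \right)} = N + u$
$G{\left(W \right)} = \left(63 + W\right) \left(-5 + W - \frac{8}{W}\right)$ ($G{\left(W \right)} = \left(W - \left(5 + \frac{8}{W}\right)\right) \left(W + 63\right) = \left(-5 + W - \frac{8}{W}\right) \left(63 + W\right) = \left(63 + W\right) \left(-5 + W - \frac{8}{W}\right)$)
$G{\left(h{\left(1 \right)} \right)} + l = \left(-323 + \left(- \frac{1^{2}}{2}\right)^{2} - \frac{504}{\left(- \frac{1}{2}\right) 1^{2}} + 58 \left(- \frac{1^{2}}{2}\right)\right) - \frac{1565}{803} = \left(-323 + \left(\left(- \frac{1}{2}\right) 1\right)^{2} - \frac{504}{\left(- \frac{1}{2}\right) 1} + 58 \left(\left(- \frac{1}{2}\right) 1\right)\right) - \frac{1565}{803} = \left(-323 + \left(- \frac{1}{2}\right)^{2} - \frac{504}{- \frac{1}{2}} + 58 \left(- \frac{1}{2}\right)\right) - \frac{1565}{803} = \left(-323 + \frac{1}{4} - -1008 - 29\right) - \frac{1565}{803} = \left(-323 + \frac{1}{4} + 1008 - 29\right) - \frac{1565}{803} = \frac{2625}{4} - \frac{1565}{803} = \frac{2101615}{3212}$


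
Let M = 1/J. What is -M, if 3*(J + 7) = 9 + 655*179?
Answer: -3/117233 ≈ -2.5590e-5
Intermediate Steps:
J = 117233/3 (J = -7 + (9 + 655*179)/3 = -7 + (9 + 117245)/3 = -7 + (1/3)*117254 = -7 + 117254/3 = 117233/3 ≈ 39078.)
M = 3/117233 (M = 1/(117233/3) = 3/117233 ≈ 2.5590e-5)
-M = -1*3/117233 = -3/117233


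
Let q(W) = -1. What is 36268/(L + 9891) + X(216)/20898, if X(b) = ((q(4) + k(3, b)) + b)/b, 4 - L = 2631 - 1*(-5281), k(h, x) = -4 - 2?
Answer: 54571001957/2983732848 ≈ 18.289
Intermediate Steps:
k(h, x) = -6
L = -7908 (L = 4 - (2631 - 1*(-5281)) = 4 - (2631 + 5281) = 4 - 1*7912 = 4 - 7912 = -7908)
X(b) = (-7 + b)/b (X(b) = ((-1 - 6) + b)/b = (-7 + b)/b)
36268/(L + 9891) + X(216)/20898 = 36268/(-7908 + 9891) + ((-7 + 216)/216)/20898 = 36268/1983 + ((1/216)*209)*(1/20898) = 36268*(1/1983) + (209/216)*(1/20898) = 36268/1983 + 209/4513968 = 54571001957/2983732848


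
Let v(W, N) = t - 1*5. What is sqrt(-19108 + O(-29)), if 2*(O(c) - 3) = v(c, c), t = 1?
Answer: 3*I*sqrt(2123) ≈ 138.23*I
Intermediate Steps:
v(W, N) = -4 (v(W, N) = 1 - 1*5 = 1 - 5 = -4)
O(c) = 1 (O(c) = 3 + (1/2)*(-4) = 3 - 2 = 1)
sqrt(-19108 + O(-29)) = sqrt(-19108 + 1) = sqrt(-19107) = 3*I*sqrt(2123)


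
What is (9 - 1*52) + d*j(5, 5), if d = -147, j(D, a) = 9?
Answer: -1366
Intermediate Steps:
(9 - 1*52) + d*j(5, 5) = (9 - 1*52) - 147*9 = (9 - 52) - 1323 = -43 - 1323 = -1366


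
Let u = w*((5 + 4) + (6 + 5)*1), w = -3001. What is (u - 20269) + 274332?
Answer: 194043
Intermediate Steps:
u = -60020 (u = -3001*((5 + 4) + (6 + 5)*1) = -3001*(9 + 11*1) = -3001*(9 + 11) = -3001*20 = -60020)
(u - 20269) + 274332 = (-60020 - 20269) + 274332 = -80289 + 274332 = 194043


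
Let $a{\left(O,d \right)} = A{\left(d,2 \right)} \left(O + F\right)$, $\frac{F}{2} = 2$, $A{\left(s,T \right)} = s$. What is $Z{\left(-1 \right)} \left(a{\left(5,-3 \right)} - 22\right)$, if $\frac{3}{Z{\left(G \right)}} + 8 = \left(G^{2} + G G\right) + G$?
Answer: $21$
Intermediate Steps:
$Z{\left(G \right)} = \frac{3}{-8 + G + 2 G^{2}}$ ($Z{\left(G \right)} = \frac{3}{-8 + \left(\left(G^{2} + G G\right) + G\right)} = \frac{3}{-8 + \left(\left(G^{2} + G^{2}\right) + G\right)} = \frac{3}{-8 + \left(2 G^{2} + G\right)} = \frac{3}{-8 + \left(G + 2 G^{2}\right)} = \frac{3}{-8 + G + 2 G^{2}}$)
$F = 4$ ($F = 2 \cdot 2 = 4$)
$a{\left(O,d \right)} = d \left(4 + O\right)$ ($a{\left(O,d \right)} = d \left(O + 4\right) = d \left(4 + O\right)$)
$Z{\left(-1 \right)} \left(a{\left(5,-3 \right)} - 22\right) = \frac{3}{-8 - 1 + 2 \left(-1\right)^{2}} \left(- 3 \left(4 + 5\right) - 22\right) = \frac{3}{-8 - 1 + 2 \cdot 1} \left(\left(-3\right) 9 - 22\right) = \frac{3}{-8 - 1 + 2} \left(-27 - 22\right) = \frac{3}{-7} \left(-49\right) = 3 \left(- \frac{1}{7}\right) \left(-49\right) = \left(- \frac{3}{7}\right) \left(-49\right) = 21$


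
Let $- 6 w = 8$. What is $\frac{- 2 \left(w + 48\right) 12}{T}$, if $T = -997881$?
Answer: $\frac{1120}{997881} \approx 0.0011224$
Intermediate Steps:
$w = - \frac{4}{3}$ ($w = \left(- \frac{1}{6}\right) 8 = - \frac{4}{3} \approx -1.3333$)
$\frac{- 2 \left(w + 48\right) 12}{T} = \frac{- 2 \left(- \frac{4}{3} + 48\right) 12}{-997881} = \left(-2\right) \frac{140}{3} \cdot 12 \left(- \frac{1}{997881}\right) = \left(- \frac{280}{3}\right) 12 \left(- \frac{1}{997881}\right) = \left(-1120\right) \left(- \frac{1}{997881}\right) = \frac{1120}{997881}$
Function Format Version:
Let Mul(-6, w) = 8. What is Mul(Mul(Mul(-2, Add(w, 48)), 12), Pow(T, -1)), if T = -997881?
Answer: Rational(1120, 997881) ≈ 0.0011224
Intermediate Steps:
w = Rational(-4, 3) (w = Mul(Rational(-1, 6), 8) = Rational(-4, 3) ≈ -1.3333)
Mul(Mul(Mul(-2, Add(w, 48)), 12), Pow(T, -1)) = Mul(Mul(Mul(-2, Add(Rational(-4, 3), 48)), 12), Pow(-997881, -1)) = Mul(Mul(Mul(-2, Rational(140, 3)), 12), Rational(-1, 997881)) = Mul(Mul(Rational(-280, 3), 12), Rational(-1, 997881)) = Mul(-1120, Rational(-1, 997881)) = Rational(1120, 997881)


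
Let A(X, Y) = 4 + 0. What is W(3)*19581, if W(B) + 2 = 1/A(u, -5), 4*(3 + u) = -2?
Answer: -137067/4 ≈ -34267.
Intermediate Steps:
u = -7/2 (u = -3 + (¼)*(-2) = -3 - ½ = -7/2 ≈ -3.5000)
A(X, Y) = 4
W(B) = -7/4 (W(B) = -2 + 1/4 = -2 + ¼ = -7/4)
W(3)*19581 = -7/4*19581 = -137067/4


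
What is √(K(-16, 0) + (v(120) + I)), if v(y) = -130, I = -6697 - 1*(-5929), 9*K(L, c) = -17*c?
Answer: I*√898 ≈ 29.967*I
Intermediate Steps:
K(L, c) = -17*c/9 (K(L, c) = (-17*c)/9 = -17*c/9)
I = -768 (I = -6697 + 5929 = -768)
√(K(-16, 0) + (v(120) + I)) = √(-17/9*0 + (-130 - 768)) = √(0 - 898) = √(-898) = I*√898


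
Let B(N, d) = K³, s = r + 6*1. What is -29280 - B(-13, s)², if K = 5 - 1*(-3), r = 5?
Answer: -291424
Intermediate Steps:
s = 11 (s = 5 + 6*1 = 5 + 6 = 11)
K = 8 (K = 5 + 3 = 8)
B(N, d) = 512 (B(N, d) = 8³ = 512)
-29280 - B(-13, s)² = -29280 - 1*512² = -29280 - 1*262144 = -29280 - 262144 = -291424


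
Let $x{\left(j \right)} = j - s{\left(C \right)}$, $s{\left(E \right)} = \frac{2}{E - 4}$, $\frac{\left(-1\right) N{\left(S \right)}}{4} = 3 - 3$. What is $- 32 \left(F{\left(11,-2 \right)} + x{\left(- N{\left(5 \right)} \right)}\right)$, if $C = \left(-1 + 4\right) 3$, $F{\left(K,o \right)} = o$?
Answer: $\frac{384}{5} \approx 76.8$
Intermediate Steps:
$N{\left(S \right)} = 0$ ($N{\left(S \right)} = - 4 \left(3 - 3\right) = \left(-4\right) 0 = 0$)
$C = 9$ ($C = 3 \cdot 3 = 9$)
$s{\left(E \right)} = \frac{2}{-4 + E}$
$x{\left(j \right)} = - \frac{2}{5} + j$ ($x{\left(j \right)} = j - \frac{2}{-4 + 9} = j - \frac{2}{5} = - \frac{2}{5} + j$)
$- 32 \left(F{\left(11,-2 \right)} + x{\left(- N{\left(5 \right)} \right)}\right) = - 32 \left(-2 - \frac{2}{5}\right) = \left(-32\right) \left(- \frac{12}{5}\right) = \frac{384}{5}$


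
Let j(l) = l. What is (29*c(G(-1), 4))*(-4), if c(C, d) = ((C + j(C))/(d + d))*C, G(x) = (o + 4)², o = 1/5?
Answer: -5639949/625 ≈ -9023.9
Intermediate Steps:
o = ⅕ ≈ 0.20000
G(x) = 441/25 (G(x) = (⅕ + 4)² = (21/5)² = 441/25)
c(C, d) = C²/d (c(C, d) = ((C + C)/(d + d))*C = ((2*C)/((2*d)))*C = ((2*C)*(1/(2*d)))*C = (C/d)*C = C²/d)
(29*c(G(-1), 4))*(-4) = (29*((441/25)²/4))*(-4) = (29*((194481/625)*(¼)))*(-4) = (29*(194481/2500))*(-4) = (5639949/2500)*(-4) = -5639949/625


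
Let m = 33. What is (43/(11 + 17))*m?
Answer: 1419/28 ≈ 50.679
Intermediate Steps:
(43/(11 + 17))*m = (43/(11 + 17))*33 = (43/28)*33 = 1419/28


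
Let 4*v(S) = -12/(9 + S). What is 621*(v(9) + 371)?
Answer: 460575/2 ≈ 2.3029e+5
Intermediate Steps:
v(S) = -3/(9 + S) (v(S) = (-12/(9 + S))/4 = -3/(9 + S))
621*(v(9) + 371) = 621*(-3/(9 + 9) + 371) = 621*(-3/18 + 371) = 621*(-3*1/18 + 371) = 621*(-⅙ + 371) = 621*(2225/6) = 460575/2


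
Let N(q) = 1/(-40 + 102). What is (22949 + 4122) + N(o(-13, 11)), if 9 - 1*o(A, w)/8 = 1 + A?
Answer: 1678403/62 ≈ 27071.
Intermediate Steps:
o(A, w) = 64 - 8*A (o(A, w) = 72 - 8*(1 + A) = 72 + (-8 - 8*A) = 64 - 8*A)
N(q) = 1/62
(22949 + 4122) + N(o(-13, 11)) = (22949 + 4122) + 1/62 = 27071 + 1/62 = 1678403/62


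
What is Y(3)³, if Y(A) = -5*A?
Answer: -3375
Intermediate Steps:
Y(3)³ = (-5*3)³ = (-15)³ = -3375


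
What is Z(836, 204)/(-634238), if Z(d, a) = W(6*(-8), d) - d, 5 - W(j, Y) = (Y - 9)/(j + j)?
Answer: 78949/60886848 ≈ 0.0012967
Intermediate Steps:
W(j, Y) = 5 - (-9 + Y)/(2*j) (W(j, Y) = 5 - (Y - 9)/(j + j) = 5 - (-9 + Y)/(2*j))
Z(d, a) = 157/32 - 95*d/96 (Z(d, a) = (9 - d + 10*(6*(-8)))/(2*((6*(-8)))) - d = (½)*(9 - d + 10*(-48))/(-48) - d = (½)*(-1/48)*(9 - d - 480) - d = (½)*(-1/48)*(-471 - d) - d = (157/32 + d/96) - d = 157/32 - 95*d/96)
Z(836, 204)/(-634238) = (157/32 - 95/96*836)/(-634238) = (157/32 - 19855/24)*(-1/634238) = -78949/96*(-1/634238) = 78949/60886848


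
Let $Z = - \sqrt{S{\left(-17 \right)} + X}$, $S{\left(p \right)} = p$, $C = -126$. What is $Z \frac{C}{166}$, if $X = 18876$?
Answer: $\frac{63 \sqrt{18859}}{83} \approx 104.24$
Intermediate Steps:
$Z = - \sqrt{18859}$ ($Z = - \sqrt{-17 + 18876} = - \sqrt{18859} \approx -137.33$)
$Z \frac{C}{166} = - \sqrt{18859} \left(- \frac{126}{166}\right) = - \sqrt{18859} \left(\left(-126\right) \frac{1}{166}\right) = - \sqrt{18859} \left(- \frac{63}{83}\right) = \frac{63 \sqrt{18859}}{83}$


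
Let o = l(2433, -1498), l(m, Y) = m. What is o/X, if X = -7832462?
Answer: -2433/7832462 ≈ -0.00031063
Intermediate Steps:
o = 2433
o/X = 2433/(-7832462) = 2433*(-1/7832462) = -2433/7832462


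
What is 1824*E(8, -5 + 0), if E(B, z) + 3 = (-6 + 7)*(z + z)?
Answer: -23712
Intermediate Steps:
E(B, z) = -3 + 2*z (E(B, z) = -3 + (-6 + 7)*(z + z) = -3 + 1*(2*z) = -3 + 2*z)
1824*E(8, -5 + 0) = 1824*(-3 + 2*(-5 + 0)) = 1824*(-3 + 2*(-5)) = 1824*(-3 - 10) = 1824*(-13) = -23712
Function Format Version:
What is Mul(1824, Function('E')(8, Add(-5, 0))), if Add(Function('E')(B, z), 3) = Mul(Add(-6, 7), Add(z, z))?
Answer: -23712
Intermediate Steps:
Function('E')(B, z) = Add(-3, Mul(2, z)) (Function('E')(B, z) = Add(-3, Mul(Add(-6, 7), Add(z, z))) = Add(-3, Mul(1, Mul(2, z))) = Add(-3, Mul(2, z)))
Mul(1824, Function('E')(8, Add(-5, 0))) = Mul(1824, Add(-3, Mul(2, Add(-5, 0)))) = Mul(1824, Add(-3, Mul(2, -5))) = Mul(1824, Add(-3, -10)) = Mul(1824, -13) = -23712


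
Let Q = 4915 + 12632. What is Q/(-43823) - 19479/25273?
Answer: -1297093548/1107538679 ≈ -1.1712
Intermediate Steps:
Q = 17547
Q/(-43823) - 19479/25273 = 17547/(-43823) - 19479/25273 = 17547*(-1/43823) - 19479*1/25273 = -17547/43823 - 19479/25273 = -1297093548/1107538679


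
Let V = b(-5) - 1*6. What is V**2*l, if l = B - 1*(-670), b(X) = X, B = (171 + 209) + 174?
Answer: 148104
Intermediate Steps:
B = 554 (B = 380 + 174 = 554)
V = -11 (V = -5 - 1*6 = -5 - 6 = -11)
l = 1224 (l = 554 - 1*(-670) = 554 + 670 = 1224)
V**2*l = (-11)**2*1224 = 121*1224 = 148104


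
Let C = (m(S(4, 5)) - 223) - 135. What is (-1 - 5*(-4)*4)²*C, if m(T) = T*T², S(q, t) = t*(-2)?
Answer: -8475278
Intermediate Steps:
S(q, t) = -2*t
m(T) = T³
C = -1358 (C = ((-2*5)³ - 223) - 135 = ((-10)³ - 223) - 135 = (-1000 - 223) - 135 = -1223 - 135 = -1358)
(-1 - 5*(-4)*4)²*C = (-1 - 5*(-4)*4)²*(-1358) = (-1 + 20*4)²*(-1358) = (-1 + 80)²*(-1358) = 79²*(-1358) = 6241*(-1358) = -8475278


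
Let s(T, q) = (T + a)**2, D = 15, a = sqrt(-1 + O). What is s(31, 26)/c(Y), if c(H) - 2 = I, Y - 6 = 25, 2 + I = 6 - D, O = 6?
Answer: -(31 + sqrt(5))**2/9 ≈ -122.74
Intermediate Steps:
a = sqrt(5) (a = sqrt(-1 + 6) = sqrt(5) ≈ 2.2361)
s(T, q) = (T + sqrt(5))**2
I = -11 (I = -2 + (6 - 1*15) = -2 + (6 - 15) = -2 - 9 = -11)
Y = 31 (Y = 6 + 25 = 31)
c(H) = -9 (c(H) = 2 - 11 = -9)
s(31, 26)/c(Y) = (31 + sqrt(5))**2/(-9) = (31 + sqrt(5))**2*(-1/9) = -(31 + sqrt(5))**2/9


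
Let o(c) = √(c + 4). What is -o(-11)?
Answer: -I*√7 ≈ -2.6458*I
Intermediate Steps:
o(c) = √(4 + c)
-o(-11) = -√(4 - 11) = -√(-7) = -I*√7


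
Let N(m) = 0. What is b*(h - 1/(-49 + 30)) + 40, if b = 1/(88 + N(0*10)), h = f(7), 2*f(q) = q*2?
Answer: 33507/836 ≈ 40.080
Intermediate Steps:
f(q) = q (f(q) = (q*2)/2 = (2*q)/2 = q)
h = 7
b = 1/88 (b = 1/(88 + 0) = 1/88 ≈ 0.011364)
b*(h - 1/(-49 + 30)) + 40 = (7 - 1/(-49 + 30))/88 + 40 = (7 - 1/(-19))/88 + 40 = (7 - 1*(-1/19))/88 + 40 = (7 + 1/19)/88 + 40 = (1/88)*(134/19) + 40 = 67/836 + 40 = 33507/836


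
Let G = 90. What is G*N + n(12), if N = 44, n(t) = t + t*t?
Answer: 4116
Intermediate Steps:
n(t) = t + t**2
G*N + n(12) = 90*44 + 12*(1 + 12) = 3960 + 12*13 = 3960 + 156 = 4116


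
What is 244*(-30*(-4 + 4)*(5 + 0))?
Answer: 0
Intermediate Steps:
244*(-30*(-4 + 4)*(5 + 0)) = 244*(-0*5) = 244*(-30*0) = 244*0 = 0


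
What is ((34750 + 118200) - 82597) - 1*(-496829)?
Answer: 567182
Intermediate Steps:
((34750 + 118200) - 82597) - 1*(-496829) = (152950 - 82597) + 496829 = 70353 + 496829 = 567182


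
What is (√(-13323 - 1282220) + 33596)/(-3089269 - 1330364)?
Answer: -33596/4419633 - I*√1295543/4419633 ≈ -0.0076015 - 0.00025754*I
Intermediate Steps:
(√(-13323 - 1282220) + 33596)/(-3089269 - 1330364) = (√(-1295543) + 33596)/(-4419633) = (I*√1295543 + 33596)*(-1/4419633) = (33596 + I*√1295543)*(-1/4419633) = -33596/4419633 - I*√1295543/4419633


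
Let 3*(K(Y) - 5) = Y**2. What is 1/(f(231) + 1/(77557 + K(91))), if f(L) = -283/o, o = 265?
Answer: -63856255/68192866 ≈ -0.93641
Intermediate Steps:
f(L) = -283/265
K(Y) = 5 + Y**2/3
1/(f(231) + 1/(77557 + K(91))) = 1/(-283/265 + 1/(77557 + (5 + (1/3)*91**2))) = 1/(-283/265 + 1/(77557 + (5 + (1/3)*8281))) = 1/(-283/265 + 1/(77557 + (5 + 8281/3))) = 1/(-283/265 + 1/(77557 + 8296/3)) = 1/(-283/265 + 1/(240967/3)) = 1/(-283/265 + 3/240967) = 1/(-68192866/63856255) = -63856255/68192866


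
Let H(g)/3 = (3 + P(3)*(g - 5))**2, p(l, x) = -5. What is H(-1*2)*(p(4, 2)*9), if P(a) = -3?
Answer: -77760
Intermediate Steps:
H(g) = 3*(18 - 3*g)**2 (H(g) = 3*(3 - 3*(g - 5))**2 = 3*(3 - 3*(-5 + g))**2 = 3*(3 + (15 - 3*g))**2 = 3*(18 - 3*g)**2)
H(-1*2)*(p(4, 2)*9) = (27*(6 - (-1)*2)**2)*(-5*9) = (27*(6 - 1*(-2))**2)*(-45) = (27*(6 + 2)**2)*(-45) = (27*8**2)*(-45) = (27*64)*(-45) = 1728*(-45) = -77760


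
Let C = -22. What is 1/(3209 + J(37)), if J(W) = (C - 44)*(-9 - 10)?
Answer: 1/4463 ≈ 0.00022406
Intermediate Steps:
J(W) = 1254 (J(W) = (-22 - 44)*(-9 - 10) = -66*(-19) = 1254)
1/(3209 + J(37)) = 1/(3209 + 1254) = 1/4463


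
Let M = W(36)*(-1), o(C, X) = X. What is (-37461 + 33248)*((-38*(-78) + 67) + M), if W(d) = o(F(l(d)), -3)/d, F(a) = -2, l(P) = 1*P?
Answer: -153239449/12 ≈ -1.2770e+7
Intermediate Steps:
l(P) = P
W(d) = -3/d
M = 1/12 (M = -3/36*(-1) = -3*1/36*(-1) = -1/12*(-1) = 1/12 ≈ 0.083333)
(-37461 + 33248)*((-38*(-78) + 67) + M) = (-37461 + 33248)*((-38*(-78) + 67) + 1/12) = -4213*((2964 + 67) + 1/12) = -4213*(3031 + 1/12) = -4213*36373/12 = -153239449/12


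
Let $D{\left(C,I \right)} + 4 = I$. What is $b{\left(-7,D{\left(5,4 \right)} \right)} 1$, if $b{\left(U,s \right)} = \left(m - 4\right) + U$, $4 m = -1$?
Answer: $- \frac{45}{4} \approx -11.25$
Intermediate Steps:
$m = - \frac{1}{4}$ ($m = \frac{1}{4} \left(-1\right) = - \frac{1}{4} \approx -0.25$)
$D{\left(C,I \right)} = -4 + I$
$b{\left(U,s \right)} = - \frac{17}{4} + U$ ($b{\left(U,s \right)} = \left(- \frac{1}{4} - 4\right) + U = - \frac{17}{4} + U$)
$b{\left(-7,D{\left(5,4 \right)} \right)} 1 = \left(- \frac{17}{4} - 7\right) 1 = \left(- \frac{45}{4}\right) 1 = - \frac{45}{4}$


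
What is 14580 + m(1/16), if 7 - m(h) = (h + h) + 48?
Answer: 116311/8 ≈ 14539.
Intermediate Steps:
m(h) = -41 - 2*h (m(h) = 7 - ((h + h) + 48) = 7 - (2*h + 48) = 7 - (48 + 2*h) = 7 + (-48 - 2*h) = -41 - 2*h)
14580 + m(1/16) = 14580 + (-41 - 2/16) = 14580 + (-41 - 2*1/16) = 14580 + (-41 - ⅛) = 14580 - 329/8 = 116311/8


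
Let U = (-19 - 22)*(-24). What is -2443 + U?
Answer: -1459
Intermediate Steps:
U = 984 (U = -41*(-24) = 984)
-2443 + U = -2443 + 984 = -1459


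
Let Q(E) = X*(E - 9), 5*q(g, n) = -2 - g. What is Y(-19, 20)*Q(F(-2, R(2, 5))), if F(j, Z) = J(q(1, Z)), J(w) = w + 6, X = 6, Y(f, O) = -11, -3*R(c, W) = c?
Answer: 1188/5 ≈ 237.60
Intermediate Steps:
R(c, W) = -c/3
q(g, n) = -⅖ - g/5 (q(g, n) = (-2 - g)/5 = -⅖ - g/5)
J(w) = 6 + w
F(j, Z) = 27/5 (F(j, Z) = 6 + (-⅖ - ⅕*1) = 6 + (-⅖ - ⅕) = 6 - ⅗ = 27/5)
Q(E) = -54 + 6*E (Q(E) = 6*(E - 9) = 6*(-9 + E) = -54 + 6*E)
Y(-19, 20)*Q(F(-2, R(2, 5))) = -11*(-54 + 6*(27/5)) = -11*(-54 + 162/5) = -11*(-108/5) = 1188/5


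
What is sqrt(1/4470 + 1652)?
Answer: sqrt(33008451270)/4470 ≈ 40.645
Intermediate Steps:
sqrt(1/4470 + 1652) = sqrt(7384441/4470) = sqrt(33008451270)/4470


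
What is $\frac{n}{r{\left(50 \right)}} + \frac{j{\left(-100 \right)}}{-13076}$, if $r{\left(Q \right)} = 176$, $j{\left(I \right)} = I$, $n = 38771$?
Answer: $\frac{126746799}{575344} \approx 220.3$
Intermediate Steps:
$\frac{n}{r{\left(50 \right)}} + \frac{j{\left(-100 \right)}}{-13076} = \frac{38771}{176} - \frac{100}{-13076} = 38771 \cdot \frac{1}{176} - - \frac{25}{3269} = \frac{38771}{176} + \frac{25}{3269} = \frac{126746799}{575344}$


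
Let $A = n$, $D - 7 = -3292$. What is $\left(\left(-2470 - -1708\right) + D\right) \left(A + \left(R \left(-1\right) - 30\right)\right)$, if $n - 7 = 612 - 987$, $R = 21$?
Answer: $1695693$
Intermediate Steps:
$D = -3285$ ($D = 7 - 3292 = -3285$)
$n = -368$ ($n = 7 + \left(612 - 987\right) = 7 - 375 = -368$)
$A = -368$
$\left(\left(-2470 - -1708\right) + D\right) \left(A + \left(R \left(-1\right) - 30\right)\right) = \left(\left(-2470 - -1708\right) - 3285\right) \left(-368 + \left(21 \left(-1\right) - 30\right)\right) = \left(\left(-2470 + 1708\right) - 3285\right) \left(-368 - 51\right) = \left(-762 - 3285\right) \left(-368 - 51\right) = \left(-4047\right) \left(-419\right) = 1695693$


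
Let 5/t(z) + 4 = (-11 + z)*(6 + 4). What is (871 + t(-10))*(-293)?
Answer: -54611977/214 ≈ -2.5520e+5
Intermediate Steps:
t(z) = 5/(-114 + 10*z) (t(z) = 5/(-4 + (-11 + z)*(6 + 4)) = 5/(-4 + (-11 + z)*10) = 5/(-4 + (-110 + 10*z)) = 5/(-114 + 10*z))
(871 + t(-10))*(-293) = (871 + 5/(2*(-57 + 5*(-10))))*(-293) = (871 + 5/(2*(-57 - 50)))*(-293) = (871 + (5/2)/(-107))*(-293) = (871 + (5/2)*(-1/107))*(-293) = (871 - 5/214)*(-293) = (186389/214)*(-293) = -54611977/214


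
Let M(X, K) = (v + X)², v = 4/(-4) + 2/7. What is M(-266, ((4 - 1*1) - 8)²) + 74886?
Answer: 7155103/49 ≈ 1.4602e+5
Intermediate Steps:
v = -5/7 (v = 4*(-¼) + 2*(⅐) = -1 + 2/7 = -5/7 ≈ -0.71429)
M(X, K) = (-5/7 + X)²
M(-266, ((4 - 1*1) - 8)²) + 74886 = (-5 + 7*(-266))²/49 + 74886 = (-5 - 1862)²/49 + 74886 = (1/49)*(-1867)² + 74886 = (1/49)*3485689 + 74886 = 3485689/49 + 74886 = 7155103/49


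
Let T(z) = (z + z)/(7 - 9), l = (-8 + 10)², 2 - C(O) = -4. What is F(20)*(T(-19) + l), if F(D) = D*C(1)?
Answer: 2760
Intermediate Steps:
C(O) = 6 (C(O) = 2 - 1*(-4) = 2 + 4 = 6)
l = 4 (l = 2² = 4)
F(D) = 6*D (F(D) = D*6 = 6*D)
T(z) = -z (T(z) = (2*z)/(-2) = (2*z)*(-½) = -z)
F(20)*(T(-19) + l) = (6*20)*(-1*(-19) + 4) = 120*(19 + 4) = 120*23 = 2760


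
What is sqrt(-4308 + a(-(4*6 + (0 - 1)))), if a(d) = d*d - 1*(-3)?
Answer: 8*I*sqrt(59) ≈ 61.449*I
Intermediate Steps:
a(d) = 3 + d**2 (a(d) = d**2 + 3 = 3 + d**2)
sqrt(-4308 + a(-(4*6 + (0 - 1)))) = sqrt(-4308 + (3 + (-(4*6 + (0 - 1)))**2)) = sqrt(-4308 + (3 + (-(24 - 1))**2)) = sqrt(-4308 + (3 + (-1*23)**2)) = sqrt(-4308 + (3 + (-23)**2)) = sqrt(-4308 + (3 + 529)) = sqrt(-4308 + 532) = sqrt(-3776) = 8*I*sqrt(59)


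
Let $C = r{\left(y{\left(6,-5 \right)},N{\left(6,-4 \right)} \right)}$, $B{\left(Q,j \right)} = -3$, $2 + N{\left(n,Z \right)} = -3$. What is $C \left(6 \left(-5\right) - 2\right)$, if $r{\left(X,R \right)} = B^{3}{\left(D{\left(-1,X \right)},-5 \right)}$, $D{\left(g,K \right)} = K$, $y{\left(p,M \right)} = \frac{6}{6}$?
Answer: $864$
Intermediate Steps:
$N{\left(n,Z \right)} = -5$ ($N{\left(n,Z \right)} = -2 - 3 = -5$)
$y{\left(p,M \right)} = 1$ ($y{\left(p,M \right)} = 6 \cdot \frac{1}{6} = 1$)
$r{\left(X,R \right)} = -27$ ($r{\left(X,R \right)} = \left(-3\right)^{3} = -27$)
$C = -27$
$C \left(6 \left(-5\right) - 2\right) = - 27 \left(6 \left(-5\right) - 2\right) = - 27 \left(-30 - 2\right) = \left(-27\right) \left(-32\right) = 864$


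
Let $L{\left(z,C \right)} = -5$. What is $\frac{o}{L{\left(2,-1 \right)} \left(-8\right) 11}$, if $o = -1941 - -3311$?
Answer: $\frac{137}{44} \approx 3.1136$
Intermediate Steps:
$o = 1370$ ($o = -1941 + 3311 = 1370$)
$\frac{o}{L{\left(2,-1 \right)} \left(-8\right) 11} = \frac{1370}{\left(-5\right) \left(-8\right) 11} = \frac{1370}{40 \cdot 11} = \frac{1370}{440} = 1370 \cdot \frac{1}{440} = \frac{137}{44}$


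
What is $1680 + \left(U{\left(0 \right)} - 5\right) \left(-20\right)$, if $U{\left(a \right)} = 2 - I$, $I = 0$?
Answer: $1740$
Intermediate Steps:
$U{\left(a \right)} = 2$ ($U{\left(a \right)} = 2 - 0 = 2 + 0 = 2$)
$1680 + \left(U{\left(0 \right)} - 5\right) \left(-20\right) = 1680 + \left(2 - 5\right) \left(-20\right) = 1680 - -60 = 1680 + 60 = 1740$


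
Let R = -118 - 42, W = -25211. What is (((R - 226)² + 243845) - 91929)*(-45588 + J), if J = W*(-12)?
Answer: 77317532928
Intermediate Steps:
J = 302532 (J = -25211*(-12) = 302532)
R = -160
(((R - 226)² + 243845) - 91929)*(-45588 + J) = (((-160 - 226)² + 243845) - 91929)*(-45588 + 302532) = (((-386)² + 243845) - 91929)*256944 = ((148996 + 243845) - 91929)*256944 = (392841 - 91929)*256944 = 300912*256944 = 77317532928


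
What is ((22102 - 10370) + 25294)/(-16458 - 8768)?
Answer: -18513/12613 ≈ -1.4678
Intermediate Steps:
((22102 - 10370) + 25294)/(-16458 - 8768) = (11732 + 25294)/(-25226) = 37026*(-1/25226) = -18513/12613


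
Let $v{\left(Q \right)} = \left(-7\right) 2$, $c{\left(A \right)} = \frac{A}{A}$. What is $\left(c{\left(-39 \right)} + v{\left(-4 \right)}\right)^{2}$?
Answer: $169$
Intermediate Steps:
$c{\left(A \right)} = 1$
$v{\left(Q \right)} = -14$
$\left(c{\left(-39 \right)} + v{\left(-4 \right)}\right)^{2} = \left(1 - 14\right)^{2} = \left(-13\right)^{2} = 169$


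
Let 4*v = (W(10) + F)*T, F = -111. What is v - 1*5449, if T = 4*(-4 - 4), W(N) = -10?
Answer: -4481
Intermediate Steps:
T = -32 (T = 4*(-8) = -32)
v = 968 (v = ((-10 - 111)*(-32))/4 = (-121*(-32))/4 = (¼)*3872 = 968)
v - 1*5449 = 968 - 1*5449 = 968 - 5449 = -4481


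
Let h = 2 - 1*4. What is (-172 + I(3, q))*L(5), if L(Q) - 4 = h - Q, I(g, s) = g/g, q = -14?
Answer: 513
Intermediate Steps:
h = -2 (h = 2 - 4 = -2)
I(g, s) = 1
L(Q) = 2 - Q (L(Q) = 4 + (-2 - Q) = 2 - Q)
(-172 + I(3, q))*L(5) = (-172 + 1)*(2 - 1*5) = -171*(2 - 5) = -171*(-3) = 513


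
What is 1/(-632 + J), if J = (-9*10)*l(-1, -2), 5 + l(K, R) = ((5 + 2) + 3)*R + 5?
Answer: 1/1168 ≈ 0.00085616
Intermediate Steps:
l(K, R) = 10*R (l(K, R) = -5 + (((5 + 2) + 3)*R + 5) = -5 + ((7 + 3)*R + 5) = -5 + (10*R + 5) = -5 + (5 + 10*R) = 10*R)
J = 1800 (J = (-9*10)*(10*(-2)) = -90*(-20) = 1800)
1/(-632 + J) = 1/(-632 + 1800) = 1/1168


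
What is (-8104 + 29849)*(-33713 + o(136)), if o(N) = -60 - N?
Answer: -737351205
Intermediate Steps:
(-8104 + 29849)*(-33713 + o(136)) = (-8104 + 29849)*(-33713 + (-60 - 1*136)) = 21745*(-33713 + (-60 - 136)) = 21745*(-33713 - 196) = 21745*(-33909) = -737351205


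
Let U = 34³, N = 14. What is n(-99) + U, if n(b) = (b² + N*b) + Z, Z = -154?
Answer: 47565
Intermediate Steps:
n(b) = -154 + b² + 14*b (n(b) = (b² + 14*b) - 154 = -154 + b² + 14*b)
U = 39304
n(-99) + U = (-154 + (-99)² + 14*(-99)) + 39304 = (-154 + 9801 - 1386) + 39304 = 8261 + 39304 = 47565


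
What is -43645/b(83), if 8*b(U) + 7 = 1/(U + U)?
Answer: 1347920/27 ≈ 49923.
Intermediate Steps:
b(U) = -7/8 + 1/(16*U) (b(U) = -7/8 + 1/(8*(U + U)) = -7/8 + 1/(8*((2*U))) = -7/8 + (1/(2*U))/8 = -7/8 + 1/(16*U))
-43645/b(83) = -43645*1328/(1 - 14*83) = -43645*1328/(1 - 1162) = -43645/((1/16)*(1/83)*(-1161)) = -43645/(-1161/1328) = -43645*(-1328/1161) = 1347920/27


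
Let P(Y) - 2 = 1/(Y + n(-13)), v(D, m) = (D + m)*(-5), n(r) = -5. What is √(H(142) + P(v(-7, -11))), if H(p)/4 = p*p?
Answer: √582754135/85 ≈ 284.00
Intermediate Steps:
v(D, m) = -5*D - 5*m
H(p) = 4*p² (H(p) = 4*(p*p) = 4*p²)
P(Y) = 2 + 1/(-5 + Y) (P(Y) = 2 + 1/(Y - 5) = 2 + 1/(-5 + Y))
√(H(142) + P(v(-7, -11))) = √(4*142² + (-9 + 2*(-5*(-7) - 5*(-11)))/(-5 + (-5*(-7) - 5*(-11)))) = √(4*20164 + (-9 + 2*(35 + 55))/(-5 + (35 + 55))) = √(80656 + (-9 + 2*90)/(-5 + 90)) = √(80656 + (-9 + 180)/85) = √(80656 + (1/85)*171) = √(80656 + 171/85) = √(6855931/85) = √582754135/85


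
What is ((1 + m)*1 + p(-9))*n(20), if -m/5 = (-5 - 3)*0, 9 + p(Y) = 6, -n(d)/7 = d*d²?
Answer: 112000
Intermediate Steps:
n(d) = -7*d³ (n(d) = -7*d*d² = -7*d³)
p(Y) = -3 (p(Y) = -9 + 6 = -3)
m = 0 (m = -5*(-5 - 3)*0 = -(-40)*0 = -5*0 = 0)
((1 + m)*1 + p(-9))*n(20) = ((1 + 0)*1 - 3)*(-7*20³) = (1*1 - 3)*(-7*8000) = (1 - 3)*(-56000) = -2*(-56000) = 112000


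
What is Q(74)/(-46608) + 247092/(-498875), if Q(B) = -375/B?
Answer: -284010417713/573538628000 ≈ -0.49519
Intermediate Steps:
Q(74)/(-46608) + 247092/(-498875) = -375/74/(-46608) + 247092/(-498875) = -375*1/74*(-1/46608) + 247092*(-1/498875) = -375/74*(-1/46608) - 247092/498875 = 125/1149664 - 247092/498875 = -284010417713/573538628000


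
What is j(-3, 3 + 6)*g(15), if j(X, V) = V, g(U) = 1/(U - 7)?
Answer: 9/8 ≈ 1.1250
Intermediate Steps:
g(U) = 1/(-7 + U)
j(-3, 3 + 6)*g(15) = (3 + 6)/(-7 + 15) = 9/8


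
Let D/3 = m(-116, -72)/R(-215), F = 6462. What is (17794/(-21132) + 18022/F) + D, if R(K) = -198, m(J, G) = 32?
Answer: 61003433/41725134 ≈ 1.4620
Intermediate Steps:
D = -16/33 (D = 3*(32/(-198)) = 3*(32*(-1/198)) = 3*(-16/99) = -16/33 ≈ -0.48485)
(17794/(-21132) + 18022/F) + D = (17794/(-21132) + 18022/6462) - 16/33 = (17794*(-1/21132) + 18022*(1/6462)) - 16/33 = (-8897/10566 + 9011/3231) - 16/33 = 7384891/3793194 - 16/33 = 61003433/41725134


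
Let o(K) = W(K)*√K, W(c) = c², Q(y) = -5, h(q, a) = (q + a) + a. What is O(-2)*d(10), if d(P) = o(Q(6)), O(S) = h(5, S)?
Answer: 25*I*√5 ≈ 55.902*I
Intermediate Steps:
h(q, a) = q + 2*a (h(q, a) = (a + q) + a = q + 2*a)
O(S) = 5 + 2*S
o(K) = K^(5/2) (o(K) = K²*√K = K^(5/2))
d(P) = 25*I*√5 (d(P) = (-5)^(5/2) = 25*I*√5)
O(-2)*d(10) = (5 + 2*(-2))*(25*I*√5) = (5 - 4)*(25*I*√5) = 1*(25*I*√5) = 25*I*√5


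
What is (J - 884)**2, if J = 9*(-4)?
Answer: 846400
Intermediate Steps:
J = -36
(J - 884)**2 = (-36 - 884)**2 = (-920)**2 = 846400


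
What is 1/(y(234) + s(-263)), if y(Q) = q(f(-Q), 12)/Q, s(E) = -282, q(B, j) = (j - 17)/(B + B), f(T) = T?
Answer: -109512/30882379 ≈ -0.0035461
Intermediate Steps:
q(B, j) = (-17 + j)/(2*B) (q(B, j) = (-17 + j)/((2*B)) = (-17 + j)*(1/(2*B)) = (-17 + j)/(2*B))
y(Q) = 5/(2*Q²) (y(Q) = ((-17 + 12)/(2*((-Q))))/Q = ((½)*(-1/Q)*(-5))/Q = (5/(2*Q))/Q = 5/(2*Q²))
1/(y(234) + s(-263)) = 1/((5/2)/234² - 282) = 1/((5/2)*(1/54756) - 282) = 1/(5/109512 - 282) = 1/(-30882379/109512) = -109512/30882379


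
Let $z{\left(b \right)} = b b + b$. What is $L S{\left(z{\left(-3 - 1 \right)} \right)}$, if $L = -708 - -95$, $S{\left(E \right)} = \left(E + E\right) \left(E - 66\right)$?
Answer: $794448$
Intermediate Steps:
$z{\left(b \right)} = b + b^{2}$ ($z{\left(b \right)} = b^{2} + b = b + b^{2}$)
$S{\left(E \right)} = 2 E \left(-66 + E\right)$
$L = -613$ ($L = -708 + 95 = -613$)
$L S{\left(z{\left(-3 - 1 \right)} \right)} = - 613 \cdot 2 \left(-3 - 1\right) \left(1 - 4\right) \left(-66 + \left(-3 - 1\right) \left(1 - 4\right)\right) = - 613 \cdot 2 \left(- 4 \left(1 - 4\right)\right) \left(-66 - 4 \left(1 - 4\right)\right) = - 613 \cdot 2 \left(\left(-4\right) \left(-3\right)\right) \left(-66 - -12\right) = - 613 \cdot 2 \cdot 12 \left(-66 + 12\right) = - 613 \cdot 2 \cdot 12 \left(-54\right) = \left(-613\right) \left(-1296\right) = 794448$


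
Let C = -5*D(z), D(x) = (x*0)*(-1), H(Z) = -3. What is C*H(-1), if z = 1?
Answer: 0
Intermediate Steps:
D(x) = 0 (D(x) = 0*(-1) = 0)
C = 0 (C = -5*0 = 0)
C*H(-1) = 0*(-3) = 0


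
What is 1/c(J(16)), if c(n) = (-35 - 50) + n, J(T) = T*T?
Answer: 1/171 ≈ 0.0058480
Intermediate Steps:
J(T) = T**2
c(n) = -85 + n
1/c(J(16)) = 1/(-85 + 16**2) = 1/(-85 + 256) = 1/171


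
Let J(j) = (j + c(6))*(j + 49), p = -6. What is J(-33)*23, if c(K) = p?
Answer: -14352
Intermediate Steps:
c(K) = -6
J(j) = (-6 + j)*(49 + j) (J(j) = (j - 6)*(j + 49) = (-6 + j)*(49 + j))
J(-33)*23 = (-294 + (-33)**2 + 43*(-33))*23 = (-294 + 1089 - 1419)*23 = -624*23 = -14352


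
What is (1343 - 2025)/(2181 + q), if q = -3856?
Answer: 682/1675 ≈ 0.40716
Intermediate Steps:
(1343 - 2025)/(2181 + q) = (1343 - 2025)/(2181 - 3856) = -682/(-1675) = -682*(-1/1675) = 682/1675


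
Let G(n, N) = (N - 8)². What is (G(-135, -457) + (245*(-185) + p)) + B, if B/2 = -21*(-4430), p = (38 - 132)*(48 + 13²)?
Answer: 336562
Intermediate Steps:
p = -20398 (p = -94*(48 + 169) = -94*217 = -20398)
B = 186060 (B = 2*(-21*(-4430)) = 2*93030 = 186060)
G(n, N) = (-8 + N)²
(G(-135, -457) + (245*(-185) + p)) + B = ((-8 - 457)² + (245*(-185) - 20398)) + 186060 = ((-465)² + (-45325 - 20398)) + 186060 = (216225 - 65723) + 186060 = 150502 + 186060 = 336562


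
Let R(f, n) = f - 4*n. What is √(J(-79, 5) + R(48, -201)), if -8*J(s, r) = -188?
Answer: √3502/2 ≈ 29.589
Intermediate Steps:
J(s, r) = 47/2 (J(s, r) = -⅛*(-188) = 47/2)
√(J(-79, 5) + R(48, -201)) = √(47/2 + (48 - 4*(-201))) = √(47/2 + (48 + 804)) = √(47/2 + 852) = √(1751/2) = √3502/2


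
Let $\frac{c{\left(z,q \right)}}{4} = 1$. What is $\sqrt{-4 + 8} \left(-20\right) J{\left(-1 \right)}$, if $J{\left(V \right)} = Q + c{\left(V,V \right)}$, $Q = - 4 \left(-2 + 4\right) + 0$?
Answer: $160$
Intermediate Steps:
$c{\left(z,q \right)} = 4$ ($c{\left(z,q \right)} = 4 \cdot 1 = 4$)
$Q = -8$ ($Q = \left(-4\right) 2 + 0 = -8 + 0 = -8$)
$J{\left(V \right)} = -4$ ($J{\left(V \right)} = -8 + 4 = -4$)
$\sqrt{-4 + 8} \left(-20\right) J{\left(-1 \right)} = \sqrt{-4 + 8} \left(-20\right) \left(-4\right) = \sqrt{4} \left(-20\right) \left(-4\right) = 2 \left(-20\right) \left(-4\right) = \left(-40\right) \left(-4\right) = 160$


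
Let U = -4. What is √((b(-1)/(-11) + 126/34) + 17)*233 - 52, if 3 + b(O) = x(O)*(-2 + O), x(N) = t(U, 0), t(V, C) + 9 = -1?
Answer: -52 + 233*√638231/187 ≈ 943.41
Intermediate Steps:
t(V, C) = -10 (t(V, C) = -9 - 1 = -10)
x(N) = -10
b(O) = 17 - 10*O (b(O) = -3 - 10*(-2 + O) = -3 + (20 - 10*O) = 17 - 10*O)
√((b(-1)/(-11) + 126/34) + 17)*233 - 52 = √(((17 - 10*(-1))/(-11) + 126/34) + 17)*233 - 52 = √(((17 + 10)*(-1/11) + 126*(1/34)) + 17)*233 - 52 = √((27*(-1/11) + 63/17) + 17)*233 - 52 = √((-27/11 + 63/17) + 17)*233 - 52 = √(234/187 + 17)*233 - 52 = √(3413/187)*233 - 52 = (√638231/187)*233 - 52 = 233*√638231/187 - 52 = -52 + 233*√638231/187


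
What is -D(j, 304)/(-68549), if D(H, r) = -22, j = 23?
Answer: -22/68549 ≈ -0.00032094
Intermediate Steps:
-D(j, 304)/(-68549) = -(-22)/(-68549) = -(-22)*(-1)/68549 = -1*22/68549 = -22/68549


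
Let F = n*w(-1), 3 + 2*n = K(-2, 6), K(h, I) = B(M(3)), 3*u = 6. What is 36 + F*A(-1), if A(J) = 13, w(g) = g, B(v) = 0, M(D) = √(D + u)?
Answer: 111/2 ≈ 55.500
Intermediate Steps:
u = 2 (u = (⅓)*6 = 2)
M(D) = √(2 + D) (M(D) = √(D + 2) = √(2 + D))
K(h, I) = 0
n = -3/2 (n = -3/2 + (½)*0 = -3/2 + 0 = -3/2 ≈ -1.5000)
F = 3/2 (F = -3/2*(-1) = 3/2 ≈ 1.5000)
36 + F*A(-1) = 36 + (3/2)*13 = 36 + 39/2 = 111/2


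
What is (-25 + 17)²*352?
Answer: 22528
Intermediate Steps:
(-25 + 17)²*352 = (-8)²*352 = 64*352 = 22528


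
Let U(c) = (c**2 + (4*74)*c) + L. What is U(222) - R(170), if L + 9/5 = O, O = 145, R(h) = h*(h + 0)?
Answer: 431196/5 ≈ 86239.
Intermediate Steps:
R(h) = h**2 (R(h) = h*h = h**2)
L = 716/5 (L = -9/5 + 145 = 716/5 ≈ 143.20)
U(c) = 716/5 + c**2 + 296*c (U(c) = (c**2 + (4*74)*c) + 716/5 = (c**2 + 296*c) + 716/5 = 716/5 + c**2 + 296*c)
U(222) - R(170) = (716/5 + 222**2 + 296*222) - 1*170**2 = (716/5 + 49284 + 65712) - 1*28900 = 575696/5 - 28900 = 431196/5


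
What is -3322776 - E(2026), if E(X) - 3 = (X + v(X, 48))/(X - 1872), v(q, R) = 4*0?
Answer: -255854996/77 ≈ -3.3228e+6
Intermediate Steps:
v(q, R) = 0
E(X) = 3 + X/(-1872 + X) (E(X) = 3 + (X + 0)/(X - 1872) = 3 + X/(-1872 + X))
-3322776 - E(2026) = -3322776 - 4*(-1404 + 2026)/(-1872 + 2026) = -3322776 - 4*622/154 = -3322776 - 1*1244/77 = -3322776 - 1244/77 = -255854996/77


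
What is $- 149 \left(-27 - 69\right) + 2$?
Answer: $14306$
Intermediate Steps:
$- 149 \left(-27 - 69\right) + 2 = \left(-149\right) \left(-96\right) + 2 = 14304 + 2 = 14306$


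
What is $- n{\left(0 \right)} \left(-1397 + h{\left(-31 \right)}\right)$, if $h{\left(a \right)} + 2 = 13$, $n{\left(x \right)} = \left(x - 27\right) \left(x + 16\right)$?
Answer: $-598752$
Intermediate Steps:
$n{\left(x \right)} = \left(-27 + x\right) \left(16 + x\right)$
$h{\left(a \right)} = 11$ ($h{\left(a \right)} = -2 + 13 = 11$)
$- n{\left(0 \right)} \left(-1397 + h{\left(-31 \right)}\right) = - \left(-432 + 0^{2} - 0\right) \left(-1397 + 11\right) = - \left(-432 + 0 + 0\right) \left(-1386\right) = - \left(-432\right) \left(-1386\right) = \left(-1\right) 598752 = -598752$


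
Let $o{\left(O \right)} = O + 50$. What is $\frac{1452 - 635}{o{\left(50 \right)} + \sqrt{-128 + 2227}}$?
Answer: $\frac{81700}{7901} - \frac{817 \sqrt{2099}}{7901} \approx 5.603$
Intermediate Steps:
$o{\left(O \right)} = 50 + O$
$\frac{1452 - 635}{o{\left(50 \right)} + \sqrt{-128 + 2227}} = \frac{1452 - 635}{\left(50 + 50\right) + \sqrt{-128 + 2227}} = \frac{817}{100 + \sqrt{2099}}$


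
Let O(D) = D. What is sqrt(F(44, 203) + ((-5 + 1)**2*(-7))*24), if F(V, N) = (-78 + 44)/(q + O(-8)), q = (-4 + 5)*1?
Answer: I*sqrt(131474)/7 ≈ 51.799*I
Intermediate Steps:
q = 1 (q = 1*1 = 1)
F(V, N) = 34/7 (F(V, N) = (-78 + 44)/(1 - 8) = -34/(-7) = -34*(-1/7) = 34/7)
sqrt(F(44, 203) + ((-5 + 1)**2*(-7))*24) = sqrt(34/7 + ((-5 + 1)**2*(-7))*24) = sqrt(34/7 + ((-4)**2*(-7))*24) = sqrt(34/7 + (16*(-7))*24) = sqrt(34/7 - 112*24) = sqrt(34/7 - 2688) = sqrt(-18782/7) = I*sqrt(131474)/7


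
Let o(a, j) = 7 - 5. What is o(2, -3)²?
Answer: 4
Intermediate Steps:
o(a, j) = 2
o(2, -3)² = 2² = 4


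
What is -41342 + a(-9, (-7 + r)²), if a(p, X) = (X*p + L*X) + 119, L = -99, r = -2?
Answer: -49971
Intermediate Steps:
a(p, X) = 119 - 99*X + X*p (a(p, X) = (X*p - 99*X) + 119 = (-99*X + X*p) + 119 = 119 - 99*X + X*p)
-41342 + a(-9, (-7 + r)²) = -41342 + (119 - 99*(-7 - 2)² + (-7 - 2)²*(-9)) = -41342 + (119 - 99*(-9)² + (-9)²*(-9)) = -41342 + (119 - 99*81 + 81*(-9)) = -41342 + (119 - 8019 - 729) = -41342 - 8629 = -49971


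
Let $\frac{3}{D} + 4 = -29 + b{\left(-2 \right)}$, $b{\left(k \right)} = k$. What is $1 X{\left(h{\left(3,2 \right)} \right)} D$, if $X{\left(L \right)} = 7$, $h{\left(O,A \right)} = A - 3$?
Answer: $- \frac{3}{5} \approx -0.6$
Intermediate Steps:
$h{\left(O,A \right)} = -3 + A$ ($h{\left(O,A \right)} = A - 3 = -3 + A$)
$D = - \frac{3}{35}$ ($D = \frac{3}{-4 - 31} = \frac{3}{-35} = 3 \left(- \frac{1}{35}\right) = - \frac{3}{35} \approx -0.085714$)
$1 X{\left(h{\left(3,2 \right)} \right)} D = 1 \cdot 7 \left(- \frac{3}{35}\right) = 7 \left(- \frac{3}{35}\right) = - \frac{3}{5}$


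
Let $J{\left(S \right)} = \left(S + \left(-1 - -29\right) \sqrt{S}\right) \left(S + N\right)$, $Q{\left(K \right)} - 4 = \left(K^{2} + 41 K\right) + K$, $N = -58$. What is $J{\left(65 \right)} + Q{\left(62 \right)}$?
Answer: $6907 + 196 \sqrt{65} \approx 8487.2$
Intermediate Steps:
$Q{\left(K \right)} = 4 + K^{2} + 42 K$ ($Q{\left(K \right)} = 4 + \left(\left(K^{2} + 41 K\right) + K\right) = 4 + \left(K^{2} + 42 K\right) = 4 + K^{2} + 42 K$)
$J{\left(S \right)} = \left(-58 + S\right) \left(S + 28 \sqrt{S}\right)$ ($J{\left(S \right)} = \left(S + \left(-1 - -29\right) \sqrt{S}\right) \left(S - 58\right) = \left(S + \left(-1 + 29\right) \sqrt{S}\right) \left(-58 + S\right) = \left(S + 28 \sqrt{S}\right) \left(-58 + S\right) = \left(-58 + S\right) \left(S + 28 \sqrt{S}\right)$)
$J{\left(65 \right)} + Q{\left(62 \right)} = \left(65^{2} - 1624 \sqrt{65} - 3770 + 28 \cdot 65^{\frac{3}{2}}\right) + \left(4 + 62^{2} + 42 \cdot 62\right) = \left(4225 - 1624 \sqrt{65} - 3770 + 28 \cdot 65 \sqrt{65}\right) + \left(4 + 3844 + 2604\right) = \left(4225 - 1624 \sqrt{65} - 3770 + 1820 \sqrt{65}\right) + 6452 = \left(455 + 196 \sqrt{65}\right) + 6452 = 6907 + 196 \sqrt{65}$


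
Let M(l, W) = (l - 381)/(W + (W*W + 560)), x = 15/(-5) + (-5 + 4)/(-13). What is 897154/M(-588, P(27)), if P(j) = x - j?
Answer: -216127987216/163761 ≈ -1.3198e+6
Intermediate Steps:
x = -38/13 (x = 15*(-1/5) - 1*(-1/13) = -3 + 1/13 = -38/13 ≈ -2.9231)
P(j) = -38/13 - j
M(l, W) = (-381 + l)/(560 + W + W**2) (M(l, W) = (-381 + l)/(W + (W**2 + 560)) = (-381 + l)/(W + (560 + W**2)) = (-381 + l)/(560 + W + W**2))
897154/M(-588, P(27)) = 897154/(((-381 - 588)/(560 + (-38/13 - 1*27) + (-38/13 - 1*27)**2))) = 897154/((-969/(560 + (-38/13 - 27) + (-38/13 - 27)**2))) = 897154/((-969/(560 - 389/13 + (-389/13)**2))) = 897154/((-969/(560 - 389/13 + 151321/169))) = 897154/((-969/(240904/169))) = 897154/(((169/240904)*(-969))) = 897154/(-163761/240904) = 897154*(-240904/163761) = -216127987216/163761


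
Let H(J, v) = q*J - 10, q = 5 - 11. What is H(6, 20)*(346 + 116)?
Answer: -21252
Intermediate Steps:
q = -6
H(J, v) = -10 - 6*J (H(J, v) = -6*J - 10 = -10 - 6*J)
H(6, 20)*(346 + 116) = (-10 - 6*6)*(346 + 116) = (-10 - 36)*462 = -46*462 = -21252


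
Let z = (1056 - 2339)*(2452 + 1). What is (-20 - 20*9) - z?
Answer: 3146999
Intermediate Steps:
z = -3147199 (z = -1283*2453 = -3147199)
(-20 - 20*9) - z = (-20 - 20*9) - 1*(-3147199) = (-20 - 180) + 3147199 = -200 + 3147199 = 3146999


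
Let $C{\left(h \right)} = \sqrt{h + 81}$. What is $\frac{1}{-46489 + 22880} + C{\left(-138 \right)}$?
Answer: $- \frac{1}{23609} + i \sqrt{57} \approx -4.2357 \cdot 10^{-5} + 7.5498 i$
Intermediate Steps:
$C{\left(h \right)} = \sqrt{81 + h}$
$\frac{1}{-46489 + 22880} + C{\left(-138 \right)} = \frac{1}{-46489 + 22880} + \sqrt{81 - 138} = \frac{1}{-23609} + \sqrt{-57} = - \frac{1}{23609} + i \sqrt{57}$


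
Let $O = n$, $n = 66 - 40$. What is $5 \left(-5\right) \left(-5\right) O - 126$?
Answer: $3124$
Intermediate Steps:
$n = 26$ ($n = 66 - 40 = 26$)
$O = 26$
$5 \left(-5\right) \left(-5\right) O - 126 = 5 \left(-5\right) \left(-5\right) 26 - 126 = \left(-25\right) \left(-5\right) 26 - 126 = 125 \cdot 26 - 126 = 3250 - 126 = 3124$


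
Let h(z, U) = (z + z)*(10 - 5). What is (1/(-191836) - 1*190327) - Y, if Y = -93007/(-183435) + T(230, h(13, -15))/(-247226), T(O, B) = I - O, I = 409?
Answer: -118271465558465264503/621410261978940 ≈ -1.9033e+5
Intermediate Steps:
h(z, U) = 10*z (h(z, U) = (2*z)*5 = 10*z)
T(O, B) = 409 - O
Y = 3280130531/6478557330 (Y = -93007/(-183435) + (409 - 1*230)/(-247226) = -93007*(-1/183435) + (409 - 230)*(-1/247226) = 93007/183435 + 179*(-1/247226) = 93007/183435 - 179/247226 = 3280130531/6478557330 ≈ 0.50631)
(1/(-191836) - 1*190327) - Y = (1/(-191836) - 1*190327) - 1*3280130531/6478557330 = (-1/191836 - 190327) - 3280130531/6478557330 = -36511570373/191836 - 3280130531/6478557330 = -118271465558465264503/621410261978940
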